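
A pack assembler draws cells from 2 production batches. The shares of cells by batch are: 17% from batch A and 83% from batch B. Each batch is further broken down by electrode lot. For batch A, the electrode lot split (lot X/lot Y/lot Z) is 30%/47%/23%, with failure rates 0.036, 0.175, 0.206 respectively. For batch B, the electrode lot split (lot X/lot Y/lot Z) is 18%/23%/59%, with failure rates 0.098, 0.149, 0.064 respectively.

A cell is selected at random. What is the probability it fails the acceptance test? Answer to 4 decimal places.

P(F) ≈ 0.0983

P(F|A) = 0.3·0.036 + 0.47·0.175 + 0.23·0.206 = 0.0108 + 0.08225 + 0.04738 = 0.14043
P(F|B) = 0.18·0.098 + 0.23·0.149 + 0.59·0.064 = 0.01764 + 0.03427 + 0.03776 = 0.08967
Then overall,
P(F) = 0.17·0.14043 + 0.83·0.08967
      = 0.0238731 + 0.0744261 = 0.0982992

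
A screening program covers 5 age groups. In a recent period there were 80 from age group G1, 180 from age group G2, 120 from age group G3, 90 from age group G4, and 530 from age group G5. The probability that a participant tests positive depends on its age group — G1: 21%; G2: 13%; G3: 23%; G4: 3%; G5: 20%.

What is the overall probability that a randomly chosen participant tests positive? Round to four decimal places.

Total: 80 + 180 + 120 + 90 + 530 = 1000.
P(G1) = 80/1000 = 0.08. P(G2) = 180/1000 = 0.18. P(G3) = 120/1000 = 0.12. P(G4) = 90/1000 = 0.09. P(G5) = 530/1000 = 0.53.
P(T) = P(T|G1)·P(G1) + P(T|G2)·P(G2) + P(T|G3)·P(G3) + P(T|G4)·P(G4) + P(T|G5)·P(G5)
      = 0.21·0.08 + 0.13·0.18 + 0.23·0.12 + 0.03·0.09 + 0.2·0.53
      = 0.0168 + 0.0234 + 0.0276 + 0.0027 + 0.106 = 0.1765

P(T) ≈ 0.1765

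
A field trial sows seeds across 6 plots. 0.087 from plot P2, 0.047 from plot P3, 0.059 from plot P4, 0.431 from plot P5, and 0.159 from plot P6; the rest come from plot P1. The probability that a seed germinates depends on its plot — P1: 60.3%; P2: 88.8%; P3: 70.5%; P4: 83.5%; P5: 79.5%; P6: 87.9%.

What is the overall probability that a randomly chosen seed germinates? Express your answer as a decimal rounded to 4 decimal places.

P(G) ≈ 0.7729

P(P1) = 1 − (0.087 + 0.047 + 0.059 + 0.431 + 0.159) = 0.217.
P(G) = P(G|P1)·P(P1) + P(G|P2)·P(P2) + P(G|P3)·P(P3) + P(G|P4)·P(P4) + P(G|P5)·P(P5) + P(G|P6)·P(P6)
      = 0.603·0.217 + 0.888·0.087 + 0.705·0.047 + 0.835·0.059 + 0.795·0.431 + 0.879·0.159
      = 0.130851 + 0.077256 + 0.033135 + 0.049265 + 0.342645 + 0.139761 = 0.772913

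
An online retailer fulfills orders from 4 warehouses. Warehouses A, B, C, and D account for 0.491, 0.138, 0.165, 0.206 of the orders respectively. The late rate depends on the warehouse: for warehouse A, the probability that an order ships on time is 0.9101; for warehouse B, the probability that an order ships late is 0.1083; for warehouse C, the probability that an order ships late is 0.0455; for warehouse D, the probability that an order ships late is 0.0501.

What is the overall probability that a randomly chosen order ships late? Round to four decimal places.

P(L|A) = 1 − 0.9101 = 0.0899.
By the law of total probability,
P(L) = P(L|A)·P(A) + P(L|B)·P(B) + P(L|C)·P(C) + P(L|D)·P(D)
      = 0.0899·0.491 + 0.1083·0.138 + 0.0455·0.165 + 0.0501·0.206
      = 0.0441409 + 0.0149454 + 0.0075075 + 0.0103206 = 0.0769144

P(L) ≈ 0.0769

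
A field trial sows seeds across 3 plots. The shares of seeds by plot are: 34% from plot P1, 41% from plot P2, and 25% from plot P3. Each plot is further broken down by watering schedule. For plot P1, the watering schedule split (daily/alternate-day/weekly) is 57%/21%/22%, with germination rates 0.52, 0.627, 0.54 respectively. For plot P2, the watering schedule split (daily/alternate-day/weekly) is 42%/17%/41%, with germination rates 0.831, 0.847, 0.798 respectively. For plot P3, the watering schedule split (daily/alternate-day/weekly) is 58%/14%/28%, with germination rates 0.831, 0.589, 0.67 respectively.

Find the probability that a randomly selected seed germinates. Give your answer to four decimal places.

P(G|P1) = 0.57·0.52 + 0.21·0.627 + 0.22·0.54 = 0.2964 + 0.13167 + 0.1188 = 0.54687
P(G|P2) = 0.42·0.831 + 0.17·0.847 + 0.41·0.798 = 0.34902 + 0.14399 + 0.32718 = 0.82019
P(G|P3) = 0.58·0.831 + 0.14·0.589 + 0.28·0.67 = 0.48198 + 0.08246 + 0.1876 = 0.75204
By total probability over the outer partition,
P(G) = 0.34·0.54687 + 0.41·0.82019 + 0.25·0.75204
      = 0.1859358 + 0.3362779 + 0.18801 = 0.7102237

P(G) ≈ 0.7102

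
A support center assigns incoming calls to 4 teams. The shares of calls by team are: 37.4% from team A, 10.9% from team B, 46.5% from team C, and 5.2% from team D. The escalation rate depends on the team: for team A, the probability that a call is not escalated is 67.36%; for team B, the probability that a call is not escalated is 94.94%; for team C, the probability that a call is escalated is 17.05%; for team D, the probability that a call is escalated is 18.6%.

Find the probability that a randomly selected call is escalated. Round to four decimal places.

P(E|A) = 1 − 0.6736 = 0.3264.
P(E|B) = 1 − 0.9494 = 0.0506.
P(E) = P(E|A)·P(A) + P(E|B)·P(B) + P(E|C)·P(C) + P(E|D)·P(D)
      = 0.3264·0.374 + 0.0506·0.109 + 0.1705·0.465 + 0.186·0.052
      = 0.1220736 + 0.0055154 + 0.0792825 + 0.009672 = 0.2165435

0.2165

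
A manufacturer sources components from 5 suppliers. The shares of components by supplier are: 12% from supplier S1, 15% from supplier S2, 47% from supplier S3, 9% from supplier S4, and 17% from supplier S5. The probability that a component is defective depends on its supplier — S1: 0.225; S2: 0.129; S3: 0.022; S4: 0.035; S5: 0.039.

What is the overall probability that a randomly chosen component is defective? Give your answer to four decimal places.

P(D) ≈ 0.0665

Summing over the partition,
P(D) = P(D|S1)·P(S1) + P(D|S2)·P(S2) + P(D|S3)·P(S3) + P(D|S4)·P(S4) + P(D|S5)·P(S5)
      = 0.225·0.12 + 0.129·0.15 + 0.022·0.47 + 0.035·0.09 + 0.039·0.17
      = 0.027 + 0.01935 + 0.01034 + 0.00315 + 0.00663 = 0.06647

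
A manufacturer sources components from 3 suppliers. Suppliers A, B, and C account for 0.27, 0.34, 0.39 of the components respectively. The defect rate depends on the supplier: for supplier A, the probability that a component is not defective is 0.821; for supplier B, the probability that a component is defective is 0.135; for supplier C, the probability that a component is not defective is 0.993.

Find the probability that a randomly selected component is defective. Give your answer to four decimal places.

P(D|A) = 1 − 0.821 = 0.179.
P(D|C) = 1 − 0.993 = 0.007.
P(D) = P(D|A)·P(A) + P(D|B)·P(B) + P(D|C)·P(C)
      = 0.179·0.27 + 0.135·0.34 + 0.007·0.39
      = 0.04833 + 0.0459 + 0.00273 = 0.09696

0.0970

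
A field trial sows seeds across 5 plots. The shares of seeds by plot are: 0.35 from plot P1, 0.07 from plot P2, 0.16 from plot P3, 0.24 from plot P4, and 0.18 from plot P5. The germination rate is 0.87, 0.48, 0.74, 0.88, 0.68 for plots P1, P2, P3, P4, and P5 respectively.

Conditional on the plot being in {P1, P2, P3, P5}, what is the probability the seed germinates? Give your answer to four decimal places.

Let S = {P1, P2, P3, P5}.
P(S) = 0.35 + 0.07 + 0.16 + 0.18 = 0.76.
P(G ∩ S) = 0.87·0.35 + 0.48·0.07 + 0.74·0.16 + 0.68·0.18 = 0.3045 + 0.0336 + 0.1184 + 0.1224 = 0.5789.
P(G | S) = 0.5789 / 0.76 = 0.761711…

0.7617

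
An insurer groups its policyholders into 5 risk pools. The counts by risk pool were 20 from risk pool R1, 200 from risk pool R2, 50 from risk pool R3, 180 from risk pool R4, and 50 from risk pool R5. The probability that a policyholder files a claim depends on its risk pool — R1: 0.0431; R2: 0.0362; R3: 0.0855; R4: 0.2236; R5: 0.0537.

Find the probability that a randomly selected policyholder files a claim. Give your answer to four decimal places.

P(C) ≈ 0.1106

Total: 20 + 200 + 50 + 180 + 50 = 500.
P(R1) = 20/500 = 0.04. P(R2) = 200/500 = 0.4. P(R3) = 50/500 = 0.1. P(R4) = 180/500 = 0.36. P(R5) = 50/500 = 0.1.
P(C) = P(C|R1)·P(R1) + P(C|R2)·P(R2) + P(C|R3)·P(R3) + P(C|R4)·P(R4) + P(C|R5)·P(R5)
      = 0.0431·0.04 + 0.0362·0.4 + 0.0855·0.1 + 0.2236·0.36 + 0.0537·0.1
      = 0.001724 + 0.01448 + 0.00855 + 0.080496 + 0.00537 = 0.11062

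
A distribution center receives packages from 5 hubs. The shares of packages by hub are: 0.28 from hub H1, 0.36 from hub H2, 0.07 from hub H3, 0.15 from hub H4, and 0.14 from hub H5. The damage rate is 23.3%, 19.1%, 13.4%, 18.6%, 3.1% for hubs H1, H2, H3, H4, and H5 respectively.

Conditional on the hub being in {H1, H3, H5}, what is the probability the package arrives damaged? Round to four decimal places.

0.1611

Let S = {H1, H3, H5}.
P(S) = 0.28 + 0.07 + 0.14 = 0.49.
P(D ∩ S) = 0.233·0.28 + 0.134·0.07 + 0.031·0.14 = 0.06524 + 0.00938 + 0.00434 = 0.07896.
P(D | S) = 0.07896 / 0.49 = 0.161143…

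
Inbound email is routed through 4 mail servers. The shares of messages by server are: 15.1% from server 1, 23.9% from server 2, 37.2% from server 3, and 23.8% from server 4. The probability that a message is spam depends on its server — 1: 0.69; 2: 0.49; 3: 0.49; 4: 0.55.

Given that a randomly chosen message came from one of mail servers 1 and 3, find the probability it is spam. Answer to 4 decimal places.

P(S|J) ≈ 0.5477

Let J = {1, 3}.
P(J) = 0.151 + 0.372 = 0.523.
P(S ∩ J) = 0.69·0.151 + 0.49·0.372 = 0.10419 + 0.18228 = 0.28647.
P(S | J) = 0.28647 / 0.523 = 0.547744…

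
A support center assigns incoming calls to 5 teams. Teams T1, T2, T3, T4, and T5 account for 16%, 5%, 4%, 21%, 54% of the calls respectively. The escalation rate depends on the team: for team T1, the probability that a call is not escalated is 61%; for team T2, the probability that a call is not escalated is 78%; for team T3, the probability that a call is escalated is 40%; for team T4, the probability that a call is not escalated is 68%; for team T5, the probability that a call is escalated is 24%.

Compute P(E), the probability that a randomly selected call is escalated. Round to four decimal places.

0.2862

P(E|T1) = 1 − 0.61 = 0.39.
P(E|T2) = 1 − 0.78 = 0.22.
P(E|T4) = 1 − 0.68 = 0.32.
P(E) = P(E|T1)·P(T1) + P(E|T2)·P(T2) + P(E|T3)·P(T3) + P(E|T4)·P(T4) + P(E|T5)·P(T5)
      = 0.39·0.16 + 0.22·0.05 + 0.4·0.04 + 0.32·0.21 + 0.24·0.54
      = 0.0624 + 0.011 + 0.016 + 0.0672 + 0.1296 = 0.2862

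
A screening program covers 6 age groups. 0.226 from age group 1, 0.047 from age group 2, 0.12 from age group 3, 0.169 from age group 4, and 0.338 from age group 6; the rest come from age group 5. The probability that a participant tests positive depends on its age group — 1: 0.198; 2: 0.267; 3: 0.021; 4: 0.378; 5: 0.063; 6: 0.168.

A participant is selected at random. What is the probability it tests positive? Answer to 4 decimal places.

P(5) = 1 − (0.226 + 0.047 + 0.12 + 0.169 + 0.338) = 0.1.
By the law of total probability,
P(T) = P(T|1)·P(1) + P(T|2)·P(2) + P(T|3)·P(3) + P(T|4)·P(4) + P(T|5)·P(5) + P(T|6)·P(6)
      = 0.198·0.226 + 0.267·0.047 + 0.021·0.12 + 0.378·0.169 + 0.063·0.1 + 0.168·0.338
      = 0.044748 + 0.012549 + 0.00252 + 0.063882 + 0.0063 + 0.056784 = 0.186783

P(T) ≈ 0.1868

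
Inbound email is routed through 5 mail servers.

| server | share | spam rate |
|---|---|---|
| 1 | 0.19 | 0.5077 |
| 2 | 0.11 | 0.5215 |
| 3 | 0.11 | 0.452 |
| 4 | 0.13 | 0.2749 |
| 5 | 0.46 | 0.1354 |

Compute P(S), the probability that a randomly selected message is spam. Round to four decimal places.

Summing over the partition,
P(S) = P(S|1)·P(1) + P(S|2)·P(2) + P(S|3)·P(3) + P(S|4)·P(4) + P(S|5)·P(5)
      = 0.5077·0.19 + 0.5215·0.11 + 0.452·0.11 + 0.2749·0.13 + 0.1354·0.46
      = 0.096463 + 0.057365 + 0.04972 + 0.035737 + 0.062284 = 0.301569

P(S) ≈ 0.3016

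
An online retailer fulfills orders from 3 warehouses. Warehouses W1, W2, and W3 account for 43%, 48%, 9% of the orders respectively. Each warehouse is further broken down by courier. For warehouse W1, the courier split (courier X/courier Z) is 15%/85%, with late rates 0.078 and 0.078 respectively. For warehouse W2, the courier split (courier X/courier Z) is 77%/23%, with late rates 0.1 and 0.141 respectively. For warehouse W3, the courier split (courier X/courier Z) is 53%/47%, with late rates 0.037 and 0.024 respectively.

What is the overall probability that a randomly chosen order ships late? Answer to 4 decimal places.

0.0888

P(L|W1) = 0.15·0.078 + 0.85·0.078 = 0.0117 + 0.0663 = 0.078
P(L|W2) = 0.77·0.1 + 0.23·0.141 = 0.077 + 0.03243 = 0.10943
P(L|W3) = 0.53·0.037 + 0.47·0.024 = 0.01961 + 0.01128 = 0.03089
By total probability over the outer partition,
P(L) = 0.43·0.078 + 0.48·0.10943 + 0.09·0.03089
      = 0.03354 + 0.0525264 + 0.0027801 = 0.0888465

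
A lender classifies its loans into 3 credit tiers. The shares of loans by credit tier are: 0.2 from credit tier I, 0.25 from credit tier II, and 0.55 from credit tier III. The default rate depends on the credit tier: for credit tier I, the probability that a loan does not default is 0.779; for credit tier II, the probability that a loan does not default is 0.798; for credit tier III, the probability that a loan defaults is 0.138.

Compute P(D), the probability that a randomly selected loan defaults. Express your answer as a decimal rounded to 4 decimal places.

P(D|I) = 1 − 0.779 = 0.221.
P(D|II) = 1 − 0.798 = 0.202.
P(D) = P(D|I)·P(I) + P(D|II)·P(II) + P(D|III)·P(III)
      = 0.221·0.2 + 0.202·0.25 + 0.138·0.55
      = 0.0442 + 0.0505 + 0.0759 = 0.1706

P(D) ≈ 0.1706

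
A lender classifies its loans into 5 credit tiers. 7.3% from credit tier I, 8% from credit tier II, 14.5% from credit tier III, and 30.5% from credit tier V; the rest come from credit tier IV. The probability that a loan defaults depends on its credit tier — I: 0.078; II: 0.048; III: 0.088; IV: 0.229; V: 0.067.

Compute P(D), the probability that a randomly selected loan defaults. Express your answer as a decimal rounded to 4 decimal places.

P(D) ≈ 0.1336

P(IV) = 1 − (0.073 + 0.08 + 0.145 + 0.305) = 0.397.
Summing over the partition,
P(D) = P(D|I)·P(I) + P(D|II)·P(II) + P(D|III)·P(III) + P(D|IV)·P(IV) + P(D|V)·P(V)
      = 0.078·0.073 + 0.048·0.08 + 0.088·0.145 + 0.229·0.397 + 0.067·0.305
      = 0.005694 + 0.00384 + 0.01276 + 0.090913 + 0.020435 = 0.133642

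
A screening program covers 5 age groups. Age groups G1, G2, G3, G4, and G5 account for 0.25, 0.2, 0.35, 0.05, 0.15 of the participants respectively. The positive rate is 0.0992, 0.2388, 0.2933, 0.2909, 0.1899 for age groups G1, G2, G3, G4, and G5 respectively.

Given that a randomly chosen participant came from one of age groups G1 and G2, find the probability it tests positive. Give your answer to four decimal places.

Let S = {G1, G2}.
P(S) = 0.25 + 0.2 = 0.45.
P(T ∩ S) = 0.0992·0.25 + 0.2388·0.2 = 0.0248 + 0.04776 = 0.07256.
P(T | S) = 0.07256 / 0.45 = 0.161244…

0.1612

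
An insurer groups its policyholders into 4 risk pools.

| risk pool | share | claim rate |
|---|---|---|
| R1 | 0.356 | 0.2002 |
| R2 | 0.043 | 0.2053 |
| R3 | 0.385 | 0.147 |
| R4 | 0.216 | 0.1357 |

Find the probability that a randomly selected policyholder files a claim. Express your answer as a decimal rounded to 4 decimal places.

P(C) = P(C|R1)·P(R1) + P(C|R2)·P(R2) + P(C|R3)·P(R3) + P(C|R4)·P(R4)
      = 0.2002·0.356 + 0.2053·0.043 + 0.147·0.385 + 0.1357·0.216
      = 0.0712712 + 0.0088279 + 0.056595 + 0.0293112 = 0.1660053

P(C) ≈ 0.1660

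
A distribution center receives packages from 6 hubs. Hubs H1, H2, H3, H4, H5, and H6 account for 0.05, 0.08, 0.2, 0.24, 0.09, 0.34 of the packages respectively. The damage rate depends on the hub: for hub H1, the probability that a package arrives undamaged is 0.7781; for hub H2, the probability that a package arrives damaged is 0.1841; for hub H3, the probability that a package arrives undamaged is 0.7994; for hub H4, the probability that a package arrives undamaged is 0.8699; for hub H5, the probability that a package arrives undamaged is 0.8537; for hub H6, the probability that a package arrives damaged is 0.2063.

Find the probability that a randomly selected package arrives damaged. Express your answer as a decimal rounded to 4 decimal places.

P(D) ≈ 0.1805

P(D|H1) = 1 − 0.7781 = 0.2219.
P(D|H3) = 1 − 0.7994 = 0.2006.
P(D|H4) = 1 − 0.8699 = 0.1301.
P(D|H5) = 1 − 0.8537 = 0.1463.
P(D) = P(D|H1)·P(H1) + P(D|H2)·P(H2) + P(D|H3)·P(H3) + P(D|H4)·P(H4) + P(D|H5)·P(H5) + P(D|H6)·P(H6)
      = 0.2219·0.05 + 0.1841·0.08 + 0.2006·0.2 + 0.1301·0.24 + 0.1463·0.09 + 0.2063·0.34
      = 0.011095 + 0.014728 + 0.04012 + 0.031224 + 0.013167 + 0.070142 = 0.180476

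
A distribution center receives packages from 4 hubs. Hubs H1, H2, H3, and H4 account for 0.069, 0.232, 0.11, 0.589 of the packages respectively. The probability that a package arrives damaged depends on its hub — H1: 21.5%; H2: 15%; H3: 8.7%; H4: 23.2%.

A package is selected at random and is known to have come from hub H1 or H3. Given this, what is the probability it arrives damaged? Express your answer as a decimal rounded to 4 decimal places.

Let S = {H1, H3}.
P(S) = 0.069 + 0.11 = 0.179.
P(D ∩ S) = 0.215·0.069 + 0.087·0.11 = 0.014835 + 0.00957 = 0.024405.
P(D | S) = 0.024405 / 0.179 = 0.136341…

0.1363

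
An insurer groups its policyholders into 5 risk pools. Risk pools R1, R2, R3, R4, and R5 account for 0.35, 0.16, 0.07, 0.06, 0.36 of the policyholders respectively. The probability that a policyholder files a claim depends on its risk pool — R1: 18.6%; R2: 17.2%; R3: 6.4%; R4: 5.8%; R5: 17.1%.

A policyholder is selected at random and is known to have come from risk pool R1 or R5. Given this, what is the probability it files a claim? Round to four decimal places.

Let S = {R1, R5}.
P(S) = 0.35 + 0.36 = 0.71.
P(C ∩ S) = 0.186·0.35 + 0.171·0.36 = 0.0651 + 0.06156 = 0.12666.
P(C | S) = 0.12666 / 0.71 = 0.178394…

0.1784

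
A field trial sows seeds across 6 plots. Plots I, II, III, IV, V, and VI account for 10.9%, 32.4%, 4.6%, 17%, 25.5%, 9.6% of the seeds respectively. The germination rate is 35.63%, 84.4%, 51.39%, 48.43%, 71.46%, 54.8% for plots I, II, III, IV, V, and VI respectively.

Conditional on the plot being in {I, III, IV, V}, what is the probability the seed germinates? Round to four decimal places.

Let S = {I, III, IV, V}.
P(S) = 0.109 + 0.046 + 0.17 + 0.255 = 0.58.
P(G ∩ S) = 0.3563·0.109 + 0.5139·0.046 + 0.4843·0.17 + 0.7146·0.255 = 0.0388367 + 0.0236394 + 0.082331 + 0.182223 = 0.3270301.
P(G | S) = 0.3270301 / 0.58 = 0.563845…

0.5638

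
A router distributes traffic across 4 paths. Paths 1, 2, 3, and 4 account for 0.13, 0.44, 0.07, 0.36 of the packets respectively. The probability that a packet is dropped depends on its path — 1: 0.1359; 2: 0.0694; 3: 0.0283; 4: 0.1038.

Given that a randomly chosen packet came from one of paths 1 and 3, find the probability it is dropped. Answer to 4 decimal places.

P(L|S) ≈ 0.0982

Let S = {1, 3}.
P(S) = 0.13 + 0.07 = 0.2.
P(L ∩ S) = 0.1359·0.13 + 0.0283·0.07 = 0.017667 + 0.001981 = 0.019648.
P(L | S) = 0.019648 / 0.2 = 0.098240…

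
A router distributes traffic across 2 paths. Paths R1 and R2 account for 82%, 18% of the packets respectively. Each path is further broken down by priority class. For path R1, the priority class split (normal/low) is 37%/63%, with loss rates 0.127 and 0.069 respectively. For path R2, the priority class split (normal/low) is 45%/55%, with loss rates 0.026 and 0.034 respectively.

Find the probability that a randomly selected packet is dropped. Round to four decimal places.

P(L|R1) = 0.37·0.127 + 0.63·0.069 = 0.04699 + 0.04347 = 0.09046
P(L|R2) = 0.45·0.026 + 0.55·0.034 = 0.0117 + 0.0187 = 0.0304
By total probability over the outer partition,
P(L) = 0.82·0.09046 + 0.18·0.0304
      = 0.0741772 + 0.005472 = 0.0796492

0.0796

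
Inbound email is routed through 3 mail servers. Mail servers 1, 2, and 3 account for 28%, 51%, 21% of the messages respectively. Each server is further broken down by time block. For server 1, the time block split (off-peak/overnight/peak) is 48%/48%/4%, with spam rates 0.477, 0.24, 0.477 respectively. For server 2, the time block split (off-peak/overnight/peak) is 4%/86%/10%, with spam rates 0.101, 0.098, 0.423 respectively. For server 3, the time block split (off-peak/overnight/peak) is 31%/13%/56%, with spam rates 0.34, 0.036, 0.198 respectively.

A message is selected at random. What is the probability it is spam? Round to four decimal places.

0.2147

P(S|1) = 0.48·0.477 + 0.48·0.24 + 0.04·0.477 = 0.22896 + 0.1152 + 0.01908 = 0.36324
P(S|2) = 0.04·0.101 + 0.86·0.098 + 0.1·0.423 = 0.00404 + 0.08428 + 0.0423 = 0.13062
P(S|3) = 0.31·0.34 + 0.13·0.036 + 0.56·0.198 = 0.1054 + 0.00468 + 0.11088 = 0.22096
By total probability over the outer partition,
P(S) = 0.28·0.36324 + 0.51·0.13062 + 0.21·0.22096
      = 0.1017072 + 0.0666162 + 0.0464016 = 0.214725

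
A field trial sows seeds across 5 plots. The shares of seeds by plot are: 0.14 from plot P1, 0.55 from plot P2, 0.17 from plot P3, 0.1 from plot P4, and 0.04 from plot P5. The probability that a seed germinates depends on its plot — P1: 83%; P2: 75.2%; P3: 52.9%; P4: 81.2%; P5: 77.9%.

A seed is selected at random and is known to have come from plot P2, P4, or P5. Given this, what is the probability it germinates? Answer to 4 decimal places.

P(G|S) ≈ 0.7623

Let S = {P2, P4, P5}.
P(S) = 0.55 + 0.1 + 0.04 = 0.69.
P(G ∩ S) = 0.752·0.55 + 0.812·0.1 + 0.779·0.04 = 0.4136 + 0.0812 + 0.03116 = 0.52596.
P(G | S) = 0.52596 / 0.69 = 0.762261…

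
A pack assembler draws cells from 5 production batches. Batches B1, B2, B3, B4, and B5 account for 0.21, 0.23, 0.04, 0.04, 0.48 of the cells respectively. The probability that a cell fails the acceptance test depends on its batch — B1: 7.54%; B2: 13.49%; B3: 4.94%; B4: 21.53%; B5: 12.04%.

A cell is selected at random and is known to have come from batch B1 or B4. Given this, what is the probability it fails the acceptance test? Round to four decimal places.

0.0978

Let S = {B1, B4}.
P(S) = 0.21 + 0.04 = 0.25.
P(F ∩ S) = 0.0754·0.21 + 0.2153·0.04 = 0.015834 + 0.008612 = 0.024446.
P(F | S) = 0.024446 / 0.25 = 0.097784…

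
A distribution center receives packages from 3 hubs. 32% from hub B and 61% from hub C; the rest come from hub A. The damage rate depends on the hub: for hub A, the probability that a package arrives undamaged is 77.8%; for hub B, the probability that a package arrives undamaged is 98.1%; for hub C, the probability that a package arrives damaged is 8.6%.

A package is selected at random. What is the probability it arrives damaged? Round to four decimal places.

P(A) = 1 − (0.32 + 0.61) = 0.07.
P(D|A) = 1 − 0.778 = 0.222.
P(D|B) = 1 − 0.981 = 0.019.
P(D) = P(D|A)·P(A) + P(D|B)·P(B) + P(D|C)·P(C)
      = 0.222·0.07 + 0.019·0.32 + 0.086·0.61
      = 0.01554 + 0.00608 + 0.05246 = 0.07408

0.0741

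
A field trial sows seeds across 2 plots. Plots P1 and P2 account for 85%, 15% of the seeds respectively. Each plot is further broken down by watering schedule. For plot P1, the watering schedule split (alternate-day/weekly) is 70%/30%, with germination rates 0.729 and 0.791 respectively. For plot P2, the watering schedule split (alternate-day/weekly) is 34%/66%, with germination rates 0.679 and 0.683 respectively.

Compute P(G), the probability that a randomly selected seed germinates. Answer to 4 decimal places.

P(G) ≈ 0.7377

P(G|P1) = 0.7·0.729 + 0.3·0.791 = 0.5103 + 0.2373 = 0.7476
P(G|P2) = 0.34·0.679 + 0.66·0.683 = 0.23086 + 0.45078 = 0.68164
By total probability over the outer partition,
P(G) = 0.85·0.7476 + 0.15·0.68164
      = 0.63546 + 0.102246 = 0.737706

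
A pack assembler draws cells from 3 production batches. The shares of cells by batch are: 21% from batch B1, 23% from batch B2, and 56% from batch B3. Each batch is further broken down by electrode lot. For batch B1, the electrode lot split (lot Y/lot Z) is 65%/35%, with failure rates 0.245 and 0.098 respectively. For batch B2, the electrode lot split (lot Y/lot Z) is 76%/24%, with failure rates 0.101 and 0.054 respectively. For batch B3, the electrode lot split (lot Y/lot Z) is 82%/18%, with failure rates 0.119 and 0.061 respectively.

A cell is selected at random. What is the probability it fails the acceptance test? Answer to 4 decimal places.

P(F) ≈ 0.1221

P(F|B1) = 0.65·0.245 + 0.35·0.098 = 0.15925 + 0.0343 = 0.19355
P(F|B2) = 0.76·0.101 + 0.24·0.054 = 0.07676 + 0.01296 = 0.08972
P(F|B3) = 0.82·0.119 + 0.18·0.061 = 0.09758 + 0.01098 = 0.10856
By total probability over the outer partition,
P(F) = 0.21·0.19355 + 0.23·0.08972 + 0.56·0.10856
      = 0.0406455 + 0.0206356 + 0.0607936 = 0.1220747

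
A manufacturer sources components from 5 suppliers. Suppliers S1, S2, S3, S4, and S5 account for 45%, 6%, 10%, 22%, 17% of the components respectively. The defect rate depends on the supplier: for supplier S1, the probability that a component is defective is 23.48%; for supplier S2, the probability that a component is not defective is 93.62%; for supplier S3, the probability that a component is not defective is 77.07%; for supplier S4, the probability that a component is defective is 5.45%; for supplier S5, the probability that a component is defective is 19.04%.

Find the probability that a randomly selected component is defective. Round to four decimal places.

P(D|S2) = 1 − 0.9362 = 0.0638.
P(D|S3) = 1 − 0.7707 = 0.2293.
By the law of total probability,
P(D) = P(D|S1)·P(S1) + P(D|S2)·P(S2) + P(D|S3)·P(S3) + P(D|S4)·P(S4) + P(D|S5)·P(S5)
      = 0.2348·0.45 + 0.0638·0.06 + 0.2293·0.1 + 0.0545·0.22 + 0.1904·0.17
      = 0.10566 + 0.003828 + 0.02293 + 0.01199 + 0.032368 = 0.176776

0.1768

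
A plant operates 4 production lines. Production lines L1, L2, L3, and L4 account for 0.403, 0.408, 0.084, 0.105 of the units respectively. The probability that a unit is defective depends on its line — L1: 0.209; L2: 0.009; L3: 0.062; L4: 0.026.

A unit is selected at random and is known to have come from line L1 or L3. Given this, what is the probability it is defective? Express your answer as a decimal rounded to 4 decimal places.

Let S = {L1, L3}.
P(S) = 0.403 + 0.084 = 0.487.
P(D ∩ S) = 0.209·0.403 + 0.062·0.084 = 0.084227 + 0.005208 = 0.089435.
P(D | S) = 0.089435 / 0.487 = 0.183645…

P(D|S) ≈ 0.1836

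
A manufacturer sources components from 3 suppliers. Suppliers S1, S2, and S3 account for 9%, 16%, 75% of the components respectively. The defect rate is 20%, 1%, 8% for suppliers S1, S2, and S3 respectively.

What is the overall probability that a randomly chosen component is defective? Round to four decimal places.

0.0796

Using total probability over the partition,
P(D) = P(D|S1)·P(S1) + P(D|S2)·P(S2) + P(D|S3)·P(S3)
      = 0.2·0.09 + 0.01·0.16 + 0.08·0.75
      = 0.018 + 0.0016 + 0.06 = 0.0796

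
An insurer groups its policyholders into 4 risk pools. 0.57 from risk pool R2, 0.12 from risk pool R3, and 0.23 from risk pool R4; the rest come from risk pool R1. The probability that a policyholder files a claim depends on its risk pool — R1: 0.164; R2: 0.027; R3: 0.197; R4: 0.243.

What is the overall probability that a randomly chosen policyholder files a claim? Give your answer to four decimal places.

P(R1) = 1 − (0.57 + 0.12 + 0.23) = 0.08.
P(C) = P(C|R1)·P(R1) + P(C|R2)·P(R2) + P(C|R3)·P(R3) + P(C|R4)·P(R4)
      = 0.164·0.08 + 0.027·0.57 + 0.197·0.12 + 0.243·0.23
      = 0.01312 + 0.01539 + 0.02364 + 0.05589 = 0.10804

0.1080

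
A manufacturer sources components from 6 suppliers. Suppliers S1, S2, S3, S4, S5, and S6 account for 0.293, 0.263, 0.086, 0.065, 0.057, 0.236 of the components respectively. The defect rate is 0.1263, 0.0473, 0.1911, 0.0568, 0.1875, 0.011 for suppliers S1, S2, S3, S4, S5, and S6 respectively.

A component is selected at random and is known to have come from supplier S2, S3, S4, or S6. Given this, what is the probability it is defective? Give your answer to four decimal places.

P(D|S) ≈ 0.0541

Let S = {S2, S3, S4, S6}.
P(S) = 0.263 + 0.086 + 0.065 + 0.236 = 0.65.
P(D ∩ S) = 0.0473·0.263 + 0.1911·0.086 + 0.0568·0.065 + 0.011·0.236 = 0.0124399 + 0.0164346 + 0.003692 + 0.002596 = 0.0351625.
P(D | S) = 0.0351625 / 0.65 = 0.054096…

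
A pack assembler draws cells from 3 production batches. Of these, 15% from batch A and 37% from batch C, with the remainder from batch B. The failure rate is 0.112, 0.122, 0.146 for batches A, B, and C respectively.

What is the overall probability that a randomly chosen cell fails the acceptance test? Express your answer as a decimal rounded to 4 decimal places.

P(F) ≈ 0.1294

P(B) = 1 − (0.15 + 0.37) = 0.48.
By the law of total probability,
P(F) = P(F|A)·P(A) + P(F|B)·P(B) + P(F|C)·P(C)
      = 0.112·0.15 + 0.122·0.48 + 0.146·0.37
      = 0.0168 + 0.05856 + 0.05402 = 0.12938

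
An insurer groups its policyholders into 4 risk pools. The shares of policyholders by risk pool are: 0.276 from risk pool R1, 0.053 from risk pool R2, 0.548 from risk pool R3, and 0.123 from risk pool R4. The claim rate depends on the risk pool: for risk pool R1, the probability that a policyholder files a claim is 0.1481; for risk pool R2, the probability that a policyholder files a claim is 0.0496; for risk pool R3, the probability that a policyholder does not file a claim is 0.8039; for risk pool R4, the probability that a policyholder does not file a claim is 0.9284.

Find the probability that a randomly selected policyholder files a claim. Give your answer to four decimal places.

0.1598

P(C|R3) = 1 − 0.8039 = 0.1961.
P(C|R4) = 1 − 0.9284 = 0.0716.
P(C) = P(C|R1)·P(R1) + P(C|R2)·P(R2) + P(C|R3)·P(R3) + P(C|R4)·P(R4)
      = 0.1481·0.276 + 0.0496·0.053 + 0.1961·0.548 + 0.0716·0.123
      = 0.0408756 + 0.0026288 + 0.1074628 + 0.0088068 = 0.159774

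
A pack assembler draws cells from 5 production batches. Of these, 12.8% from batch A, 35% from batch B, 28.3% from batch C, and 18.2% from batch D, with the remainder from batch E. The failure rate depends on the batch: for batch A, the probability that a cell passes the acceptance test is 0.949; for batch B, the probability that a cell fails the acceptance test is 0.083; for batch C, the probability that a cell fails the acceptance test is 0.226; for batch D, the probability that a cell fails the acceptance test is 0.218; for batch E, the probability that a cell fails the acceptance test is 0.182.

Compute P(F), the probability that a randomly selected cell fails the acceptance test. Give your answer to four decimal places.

0.1496

P(E) = 1 − (0.128 + 0.35 + 0.283 + 0.182) = 0.057.
P(F|A) = 1 − 0.949 = 0.051.
P(F) = P(F|A)·P(A) + P(F|B)·P(B) + P(F|C)·P(C) + P(F|D)·P(D) + P(F|E)·P(E)
      = 0.051·0.128 + 0.083·0.35 + 0.226·0.283 + 0.218·0.182 + 0.182·0.057
      = 0.006528 + 0.02905 + 0.063958 + 0.039676 + 0.010374 = 0.149586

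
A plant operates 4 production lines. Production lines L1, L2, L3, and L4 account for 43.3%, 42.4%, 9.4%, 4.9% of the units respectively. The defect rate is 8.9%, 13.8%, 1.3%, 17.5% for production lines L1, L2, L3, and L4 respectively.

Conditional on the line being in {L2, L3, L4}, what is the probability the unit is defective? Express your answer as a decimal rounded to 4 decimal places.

Let S = {L2, L3, L4}.
P(S) = 0.424 + 0.094 + 0.049 = 0.567.
P(D ∩ S) = 0.138·0.424 + 0.013·0.094 + 0.175·0.049 = 0.058512 + 0.001222 + 0.008575 = 0.068309.
P(D | S) = 0.068309 / 0.567 = 0.120474…

P(D|S) ≈ 0.1205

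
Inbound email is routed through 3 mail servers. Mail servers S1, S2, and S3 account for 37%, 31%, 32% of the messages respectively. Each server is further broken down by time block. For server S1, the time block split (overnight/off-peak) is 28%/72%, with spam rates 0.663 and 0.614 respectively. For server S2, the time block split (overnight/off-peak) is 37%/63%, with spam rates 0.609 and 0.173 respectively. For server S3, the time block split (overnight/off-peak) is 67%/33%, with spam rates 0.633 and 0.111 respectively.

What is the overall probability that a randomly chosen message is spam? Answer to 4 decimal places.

0.4833

P(S|S1) = 0.28·0.663 + 0.72·0.614 = 0.18564 + 0.44208 = 0.62772
P(S|S2) = 0.37·0.609 + 0.63·0.173 = 0.22533 + 0.10899 = 0.33432
P(S|S3) = 0.67·0.633 + 0.33·0.111 = 0.42411 + 0.03663 = 0.46074
By total probability over the outer partition,
P(S) = 0.37·0.62772 + 0.31·0.33432 + 0.32·0.46074
      = 0.2322564 + 0.1036392 + 0.1474368 = 0.4833324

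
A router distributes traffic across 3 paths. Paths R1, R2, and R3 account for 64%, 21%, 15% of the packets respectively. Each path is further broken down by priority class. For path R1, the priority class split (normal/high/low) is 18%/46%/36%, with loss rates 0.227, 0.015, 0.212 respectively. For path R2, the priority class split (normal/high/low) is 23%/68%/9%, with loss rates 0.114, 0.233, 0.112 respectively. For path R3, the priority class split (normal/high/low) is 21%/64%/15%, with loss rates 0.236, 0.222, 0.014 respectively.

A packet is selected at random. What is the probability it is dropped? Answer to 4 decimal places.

0.1494

P(L|R1) = 0.18·0.227 + 0.46·0.015 + 0.36·0.212 = 0.04086 + 0.0069 + 0.07632 = 0.12408
P(L|R2) = 0.23·0.114 + 0.68·0.233 + 0.09·0.112 = 0.02622 + 0.15844 + 0.01008 = 0.19474
P(L|R3) = 0.21·0.236 + 0.64·0.222 + 0.15·0.014 = 0.04956 + 0.14208 + 0.0021 = 0.19374
Then overall,
P(L) = 0.64·0.12408 + 0.21·0.19474 + 0.15·0.19374
      = 0.0794112 + 0.0408954 + 0.029061 = 0.1493676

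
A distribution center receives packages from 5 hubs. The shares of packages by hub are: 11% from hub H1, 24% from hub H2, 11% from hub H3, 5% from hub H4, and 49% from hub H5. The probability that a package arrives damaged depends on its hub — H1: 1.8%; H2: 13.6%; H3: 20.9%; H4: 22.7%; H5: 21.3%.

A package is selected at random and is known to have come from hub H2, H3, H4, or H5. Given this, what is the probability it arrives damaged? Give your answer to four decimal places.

Let S = {H2, H3, H4, H5}.
P(S) = 0.24 + 0.11 + 0.05 + 0.49 = 0.89.
P(D ∩ S) = 0.136·0.24 + 0.209·0.11 + 0.227·0.05 + 0.213·0.49 = 0.03264 + 0.02299 + 0.01135 + 0.10437 = 0.17135.
P(D | S) = 0.17135 / 0.89 = 0.192528…

P(D|S) ≈ 0.1925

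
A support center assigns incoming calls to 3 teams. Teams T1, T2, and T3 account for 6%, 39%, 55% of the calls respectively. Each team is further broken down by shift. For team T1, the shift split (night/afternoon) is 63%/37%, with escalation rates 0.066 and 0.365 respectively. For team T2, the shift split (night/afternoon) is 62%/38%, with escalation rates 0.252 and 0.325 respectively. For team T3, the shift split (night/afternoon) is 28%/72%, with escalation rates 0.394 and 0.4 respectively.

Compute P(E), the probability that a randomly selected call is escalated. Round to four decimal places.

P(E|T1) = 0.63·0.066 + 0.37·0.365 = 0.04158 + 0.13505 = 0.17663
P(E|T2) = 0.62·0.252 + 0.38·0.325 = 0.15624 + 0.1235 = 0.27974
P(E|T3) = 0.28·0.394 + 0.72·0.4 = 0.11032 + 0.288 = 0.39832
Then overall,
P(E) = 0.06·0.17663 + 0.39·0.27974 + 0.55·0.39832
      = 0.0105978 + 0.1090986 + 0.219076 = 0.3387724

P(E) ≈ 0.3388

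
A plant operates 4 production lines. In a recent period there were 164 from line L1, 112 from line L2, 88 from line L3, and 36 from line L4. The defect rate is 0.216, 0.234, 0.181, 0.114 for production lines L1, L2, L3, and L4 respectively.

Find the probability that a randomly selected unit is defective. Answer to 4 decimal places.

Total: 164 + 112 + 88 + 36 = 400.
P(L1) = 164/400 = 0.41. P(L2) = 112/400 = 0.28. P(L3) = 88/400 = 0.22. P(L4) = 36/400 = 0.09.
P(D) = P(D|L1)·P(L1) + P(D|L2)·P(L2) + P(D|L3)·P(L3) + P(D|L4)·P(L4)
      = 0.216·0.41 + 0.234·0.28 + 0.181·0.22 + 0.114·0.09
      = 0.08856 + 0.06552 + 0.03982 + 0.01026 = 0.20416

P(D) ≈ 0.2042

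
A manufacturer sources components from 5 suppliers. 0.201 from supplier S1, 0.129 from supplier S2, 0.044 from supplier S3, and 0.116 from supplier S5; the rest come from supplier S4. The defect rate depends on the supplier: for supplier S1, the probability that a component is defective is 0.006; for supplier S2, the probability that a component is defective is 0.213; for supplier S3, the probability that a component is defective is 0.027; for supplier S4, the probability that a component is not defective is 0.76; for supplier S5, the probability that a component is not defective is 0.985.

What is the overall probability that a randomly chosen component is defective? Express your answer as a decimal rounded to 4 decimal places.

P(S4) = 1 − (0.201 + 0.129 + 0.044 + 0.116) = 0.51.
P(D|S4) = 1 − 0.76 = 0.24.
P(D|S5) = 1 − 0.985 = 0.015.
Using total probability over the partition,
P(D) = P(D|S1)·P(S1) + P(D|S2)·P(S2) + P(D|S3)·P(S3) + P(D|S4)·P(S4) + P(D|S5)·P(S5)
      = 0.006·0.201 + 0.213·0.129 + 0.027·0.044 + 0.24·0.51 + 0.015·0.116
      = 0.001206 + 0.027477 + 0.001188 + 0.1224 + 0.00174 = 0.154011

P(D) ≈ 0.1540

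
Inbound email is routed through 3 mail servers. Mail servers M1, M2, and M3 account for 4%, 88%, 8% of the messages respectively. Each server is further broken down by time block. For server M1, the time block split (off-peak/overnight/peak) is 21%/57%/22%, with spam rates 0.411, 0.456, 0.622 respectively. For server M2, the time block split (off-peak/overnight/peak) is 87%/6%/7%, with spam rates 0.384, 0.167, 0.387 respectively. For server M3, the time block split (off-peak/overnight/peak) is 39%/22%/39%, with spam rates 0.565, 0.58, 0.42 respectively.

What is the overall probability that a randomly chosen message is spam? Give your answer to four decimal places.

P(S|M1) = 0.21·0.411 + 0.57·0.456 + 0.22·0.622 = 0.08631 + 0.25992 + 0.13684 = 0.48307
P(S|M2) = 0.87·0.384 + 0.06·0.167 + 0.07·0.387 = 0.33408 + 0.01002 + 0.02709 = 0.37119
P(S|M3) = 0.39·0.565 + 0.22·0.58 + 0.39·0.42 = 0.22035 + 0.1276 + 0.1638 = 0.51175
Then overall,
P(S) = 0.04·0.48307 + 0.88·0.37119 + 0.08·0.51175
      = 0.0193228 + 0.3266472 + 0.04094 = 0.38691

P(S) ≈ 0.3869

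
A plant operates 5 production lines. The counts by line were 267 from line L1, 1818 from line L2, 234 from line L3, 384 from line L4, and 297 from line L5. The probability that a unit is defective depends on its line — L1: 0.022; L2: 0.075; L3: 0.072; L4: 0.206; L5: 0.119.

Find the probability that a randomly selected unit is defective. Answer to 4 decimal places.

0.0912

Total: 267 + 1818 + 234 + 384 + 297 = 3000.
P(L1) = 267/3000 = 0.089. P(L2) = 1818/3000 = 0.606. P(L3) = 234/3000 = 0.078. P(L4) = 384/3000 = 0.128. P(L5) = 297/3000 = 0.099.
P(D) = P(D|L1)·P(L1) + P(D|L2)·P(L2) + P(D|L3)·P(L3) + P(D|L4)·P(L4) + P(D|L5)·P(L5)
      = 0.022·0.089 + 0.075·0.606 + 0.072·0.078 + 0.206·0.128 + 0.119·0.099
      = 0.001958 + 0.04545 + 0.005616 + 0.026368 + 0.011781 = 0.091173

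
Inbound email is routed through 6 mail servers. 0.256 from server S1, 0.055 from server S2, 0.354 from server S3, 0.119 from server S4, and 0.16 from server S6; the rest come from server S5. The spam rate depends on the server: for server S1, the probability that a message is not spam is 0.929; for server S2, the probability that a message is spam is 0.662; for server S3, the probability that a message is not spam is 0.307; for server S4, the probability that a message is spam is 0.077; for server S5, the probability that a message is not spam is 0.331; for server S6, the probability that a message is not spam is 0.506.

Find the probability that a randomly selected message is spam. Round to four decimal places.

P(S5) = 1 − (0.256 + 0.055 + 0.354 + 0.119 + 0.16) = 0.056.
P(S|S1) = 1 − 0.929 = 0.071.
P(S|S3) = 1 − 0.307 = 0.693.
P(S|S5) = 1 − 0.331 = 0.669.
P(S|S6) = 1 − 0.506 = 0.494.
P(S) = P(S|S1)·P(S1) + P(S|S2)·P(S2) + P(S|S3)·P(S3) + P(S|S4)·P(S4) + P(S|S5)·P(S5) + P(S|S6)·P(S6)
      = 0.071·0.256 + 0.662·0.055 + 0.693·0.354 + 0.077·0.119 + 0.669·0.056 + 0.494·0.16
      = 0.018176 + 0.03641 + 0.245322 + 0.009163 + 0.037464 + 0.07904 = 0.425575

0.4256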